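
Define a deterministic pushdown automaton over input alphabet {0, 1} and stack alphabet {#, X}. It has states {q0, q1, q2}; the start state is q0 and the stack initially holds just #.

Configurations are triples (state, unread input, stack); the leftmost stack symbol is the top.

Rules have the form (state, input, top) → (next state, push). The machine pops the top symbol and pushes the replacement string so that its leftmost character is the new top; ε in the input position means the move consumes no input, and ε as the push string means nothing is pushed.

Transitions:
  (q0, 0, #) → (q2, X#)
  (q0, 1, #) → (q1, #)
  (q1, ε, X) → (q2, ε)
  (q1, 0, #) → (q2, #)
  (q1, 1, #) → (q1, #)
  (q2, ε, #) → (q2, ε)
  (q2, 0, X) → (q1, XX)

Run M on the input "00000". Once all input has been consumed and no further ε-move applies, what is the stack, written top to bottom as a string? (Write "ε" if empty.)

X#

(q0, 00000, #)
  read 0, top #: go to q2, push X# → (q2, 0000, X#)
  read 0, top X: go to q1, push XX → (q1, 000, XX#)
  ε-move, top X: go to q2, push ε → (q2, 000, X#)
  read 0, top X: go to q1, push XX → (q1, 00, XX#)
  ε-move, top X: go to q2, push ε → (q2, 00, X#)
  read 0, top X: go to q1, push XX → (q1, 0, XX#)
  ε-move, top X: go to q2, push ε → (q2, 0, X#)
  read 0, top X: go to q1, push XX → (q1, ε, XX#)
  ε-move, top X: go to q2, push ε → (q2, ε, X#)
All input consumed in state q2 with stack X#.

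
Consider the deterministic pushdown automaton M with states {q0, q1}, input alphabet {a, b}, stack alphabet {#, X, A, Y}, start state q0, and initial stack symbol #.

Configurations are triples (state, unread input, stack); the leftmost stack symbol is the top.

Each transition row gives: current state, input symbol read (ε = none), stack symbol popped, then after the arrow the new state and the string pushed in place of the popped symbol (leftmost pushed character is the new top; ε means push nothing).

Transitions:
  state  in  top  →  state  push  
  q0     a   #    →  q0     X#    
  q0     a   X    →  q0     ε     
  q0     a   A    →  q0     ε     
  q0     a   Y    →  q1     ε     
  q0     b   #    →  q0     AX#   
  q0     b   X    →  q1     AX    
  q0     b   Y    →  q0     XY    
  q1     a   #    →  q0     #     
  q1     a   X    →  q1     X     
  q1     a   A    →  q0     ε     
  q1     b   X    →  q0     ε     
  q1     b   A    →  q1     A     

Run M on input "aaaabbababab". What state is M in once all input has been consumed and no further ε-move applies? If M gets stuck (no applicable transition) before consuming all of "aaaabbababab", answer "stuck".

(q0, aaaabbababab, #) ⊢ (q0, aaabbababab, X#) ⊢ (q0, aabbababab, #) ⊢ (q0, abbababab, X#) ⊢ (q0, bbababab, #) ⊢ (q0, bababab, AX#)
No transition for (q0, b, top A); M blocks with input bababab remaining.

stuck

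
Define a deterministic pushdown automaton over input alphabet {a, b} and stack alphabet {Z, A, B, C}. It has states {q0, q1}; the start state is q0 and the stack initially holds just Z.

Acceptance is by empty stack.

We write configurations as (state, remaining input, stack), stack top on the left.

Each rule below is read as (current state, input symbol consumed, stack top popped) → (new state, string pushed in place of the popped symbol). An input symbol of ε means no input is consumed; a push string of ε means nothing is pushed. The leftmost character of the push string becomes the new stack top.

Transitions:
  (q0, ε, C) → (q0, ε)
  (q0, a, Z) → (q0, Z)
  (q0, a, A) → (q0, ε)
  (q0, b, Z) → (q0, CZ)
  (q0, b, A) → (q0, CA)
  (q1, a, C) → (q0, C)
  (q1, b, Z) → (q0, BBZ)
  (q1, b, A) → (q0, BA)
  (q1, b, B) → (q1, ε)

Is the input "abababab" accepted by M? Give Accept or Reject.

Reject

(q0, abababab, Z)
  read a, top Z: go to q0, push Z → (q0, bababab, Z)
  read b, top Z: go to q0, push CZ → (q0, ababab, CZ)
  ε-move, top C: go to q0, push ε → (q0, ababab, Z)
  read a, top Z: go to q0, push Z → (q0, babab, Z)
  read b, top Z: go to q0, push CZ → (q0, abab, CZ)
  ε-move, top C: go to q0, push ε → (q0, abab, Z)
  read a, top Z: go to q0, push Z → (q0, bab, Z)
  read b, top Z: go to q0, push CZ → (q0, ab, CZ)
  ε-move, top C: go to q0, push ε → (q0, ab, Z)
  read a, top Z: go to q0, push Z → (q0, b, Z)
  read b, top Z: go to q0, push CZ → (q0, ε, CZ)
  ε-move, top C: go to q0, push ε → (q0, ε, Z)
All input consumed; stack is Z, not empty, and no further ε-move applies.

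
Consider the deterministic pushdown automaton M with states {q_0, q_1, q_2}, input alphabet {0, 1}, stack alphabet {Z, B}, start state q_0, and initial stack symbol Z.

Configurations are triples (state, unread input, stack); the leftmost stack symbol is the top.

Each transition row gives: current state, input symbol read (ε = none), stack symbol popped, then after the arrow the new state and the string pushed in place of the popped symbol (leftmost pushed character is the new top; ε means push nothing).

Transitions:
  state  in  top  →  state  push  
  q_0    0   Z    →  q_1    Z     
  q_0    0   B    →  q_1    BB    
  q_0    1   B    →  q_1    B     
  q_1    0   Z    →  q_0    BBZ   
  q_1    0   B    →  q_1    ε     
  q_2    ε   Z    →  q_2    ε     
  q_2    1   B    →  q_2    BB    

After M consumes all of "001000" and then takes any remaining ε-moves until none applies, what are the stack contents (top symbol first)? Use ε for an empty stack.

BBZ

(q_0, 001000, Z)
  read 0, top Z: go to q_1, push Z → (q_1, 01000, Z)
  read 0, top Z: go to q_0, push BBZ → (q_0, 1000, BBZ)
  read 1, top B: go to q_1, push B → (q_1, 000, BBZ)
  read 0, top B: go to q_1, push ε → (q_1, 00, BZ)
  read 0, top B: go to q_1, push ε → (q_1, 0, Z)
  read 0, top Z: go to q_0, push BBZ → (q_0, ε, BBZ)
All input consumed in state q_0 with stack BBZ.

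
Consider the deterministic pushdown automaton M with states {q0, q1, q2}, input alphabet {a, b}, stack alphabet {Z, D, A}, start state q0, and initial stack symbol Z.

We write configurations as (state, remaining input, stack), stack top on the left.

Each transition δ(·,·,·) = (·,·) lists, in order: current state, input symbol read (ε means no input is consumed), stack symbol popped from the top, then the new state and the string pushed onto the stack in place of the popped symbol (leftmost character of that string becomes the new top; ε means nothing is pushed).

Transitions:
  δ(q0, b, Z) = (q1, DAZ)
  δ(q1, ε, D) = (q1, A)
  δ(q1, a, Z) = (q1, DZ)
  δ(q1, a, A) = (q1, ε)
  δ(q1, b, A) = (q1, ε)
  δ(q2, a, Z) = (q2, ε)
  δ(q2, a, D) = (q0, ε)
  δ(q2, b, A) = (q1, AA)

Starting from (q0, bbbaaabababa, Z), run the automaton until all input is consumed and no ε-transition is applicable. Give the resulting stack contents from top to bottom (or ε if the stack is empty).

(q0, bbbaaabababa, Z) ⊢ (q1, bbaaabababa, DAZ) ⊢ (q1, bbaaabababa, AAZ) ⊢ (q1, baaabababa, AZ) ⊢ (q1, aaabababa, Z) ⊢ (q1, aabababa, DZ) ⊢ (q1, aabababa, AZ) ⊢ (q1, abababa, Z) ⊢ (q1, bababa, DZ) ⊢ (q1, bababa, AZ) ⊢ (q1, ababa, Z) ⊢ (q1, baba, DZ) ⊢ (q1, baba, AZ) ⊢ (q1, aba, Z) ⊢ (q1, ba, DZ) ⊢ (q1, ba, AZ) ⊢ (q1, a, Z) ⊢ (q1, ε, DZ) ⊢ (q1, ε, AZ)
All input consumed in state q1 with stack AZ.

AZ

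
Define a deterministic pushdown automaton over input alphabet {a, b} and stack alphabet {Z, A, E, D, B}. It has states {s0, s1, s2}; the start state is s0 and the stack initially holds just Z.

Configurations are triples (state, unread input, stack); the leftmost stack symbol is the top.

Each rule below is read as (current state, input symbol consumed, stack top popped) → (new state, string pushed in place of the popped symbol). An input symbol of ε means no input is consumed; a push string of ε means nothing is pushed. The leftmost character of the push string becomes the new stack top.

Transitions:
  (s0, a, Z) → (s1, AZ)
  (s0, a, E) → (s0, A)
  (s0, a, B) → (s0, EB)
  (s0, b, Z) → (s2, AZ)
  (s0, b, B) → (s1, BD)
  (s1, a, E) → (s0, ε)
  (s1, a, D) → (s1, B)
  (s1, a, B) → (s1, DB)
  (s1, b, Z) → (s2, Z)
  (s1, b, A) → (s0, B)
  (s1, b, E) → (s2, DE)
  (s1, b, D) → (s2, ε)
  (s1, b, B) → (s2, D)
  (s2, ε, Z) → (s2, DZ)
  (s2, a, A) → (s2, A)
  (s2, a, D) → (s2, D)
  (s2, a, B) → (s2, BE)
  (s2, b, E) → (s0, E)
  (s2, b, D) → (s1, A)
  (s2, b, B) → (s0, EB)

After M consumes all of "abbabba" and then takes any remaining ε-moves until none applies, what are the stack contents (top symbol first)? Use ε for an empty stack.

(s0, abbabba, Z)
  read a, top Z: go to s1, push AZ → (s1, bbabba, AZ)
  read b, top A: go to s0, push B → (s0, babba, BZ)
  read b, top B: go to s1, push BD → (s1, abba, BDZ)
  read a, top B: go to s1, push DB → (s1, bba, DBDZ)
  read b, top D: go to s2, push ε → (s2, ba, BDZ)
  read b, top B: go to s0, push EB → (s0, a, EBDZ)
  read a, top E: go to s0, push A → (s0, ε, ABDZ)
All input consumed in state s0 with stack ABDZ.

ABDZ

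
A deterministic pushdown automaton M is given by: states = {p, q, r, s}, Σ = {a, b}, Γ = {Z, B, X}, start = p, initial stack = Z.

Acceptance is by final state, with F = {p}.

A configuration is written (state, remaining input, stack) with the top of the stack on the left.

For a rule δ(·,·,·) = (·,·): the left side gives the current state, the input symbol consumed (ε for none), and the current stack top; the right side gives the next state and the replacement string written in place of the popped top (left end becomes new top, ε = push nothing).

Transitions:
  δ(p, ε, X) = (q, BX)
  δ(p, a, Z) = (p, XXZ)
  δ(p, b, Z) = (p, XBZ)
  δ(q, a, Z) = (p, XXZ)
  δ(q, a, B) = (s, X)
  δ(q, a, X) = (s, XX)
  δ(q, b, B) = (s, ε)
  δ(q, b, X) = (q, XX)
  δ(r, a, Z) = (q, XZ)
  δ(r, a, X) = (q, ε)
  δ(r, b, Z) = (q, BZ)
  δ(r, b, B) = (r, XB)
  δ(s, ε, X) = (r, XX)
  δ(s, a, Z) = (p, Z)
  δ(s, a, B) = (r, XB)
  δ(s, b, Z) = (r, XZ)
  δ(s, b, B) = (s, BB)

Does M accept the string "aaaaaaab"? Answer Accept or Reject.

(p, aaaaaaab, Z)
  read a, top Z: go to p, push XXZ → (p, aaaaaab, XXZ)
  ε-move, top X: go to q, push BX → (q, aaaaaab, BXXZ)
  read a, top B: go to s, push X → (s, aaaaab, XXXZ)
  ε-move, top X: go to r, push XX → (r, aaaaab, XXXXZ)
  read a, top X: go to q, push ε → (q, aaaab, XXXZ)
  read a, top X: go to s, push XX → (s, aaab, XXXXZ)
  ε-move, top X: go to r, push XX → (r, aaab, XXXXXZ)
  read a, top X: go to q, push ε → (q, aab, XXXXZ)
  read a, top X: go to s, push XX → (s, ab, XXXXXZ)
  ε-move, top X: go to r, push XX → (r, ab, XXXXXXZ)
  read a, top X: go to q, push ε → (q, b, XXXXXZ)
  read b, top X: go to q, push XX → (q, ε, XXXXXXZ)
All input consumed; state q ∉ F and no further ε-move applies.

Reject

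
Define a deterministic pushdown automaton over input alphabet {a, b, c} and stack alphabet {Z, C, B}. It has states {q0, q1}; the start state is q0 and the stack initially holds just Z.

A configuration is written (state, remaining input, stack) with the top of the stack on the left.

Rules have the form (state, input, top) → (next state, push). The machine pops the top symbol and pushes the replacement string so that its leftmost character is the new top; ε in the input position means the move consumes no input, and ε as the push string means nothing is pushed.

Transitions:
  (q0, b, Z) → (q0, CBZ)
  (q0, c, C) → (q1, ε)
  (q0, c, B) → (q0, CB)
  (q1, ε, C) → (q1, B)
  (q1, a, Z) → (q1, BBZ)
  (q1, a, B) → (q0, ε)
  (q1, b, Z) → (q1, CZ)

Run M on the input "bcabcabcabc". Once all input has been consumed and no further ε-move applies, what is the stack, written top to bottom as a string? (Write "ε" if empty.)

BZ

(q0, bcabcabcabc, Z) ⊢ (q0, cabcabcabc, CBZ) ⊢ (q1, abcabcabc, BZ) ⊢ (q0, bcabcabc, Z) ⊢ (q0, cabcabc, CBZ) ⊢ (q1, abcabc, BZ) ⊢ (q0, bcabc, Z) ⊢ (q0, cabc, CBZ) ⊢ (q1, abc, BZ) ⊢ (q0, bc, Z) ⊢ (q0, c, CBZ) ⊢ (q1, ε, BZ)
All input consumed in state q1 with stack BZ.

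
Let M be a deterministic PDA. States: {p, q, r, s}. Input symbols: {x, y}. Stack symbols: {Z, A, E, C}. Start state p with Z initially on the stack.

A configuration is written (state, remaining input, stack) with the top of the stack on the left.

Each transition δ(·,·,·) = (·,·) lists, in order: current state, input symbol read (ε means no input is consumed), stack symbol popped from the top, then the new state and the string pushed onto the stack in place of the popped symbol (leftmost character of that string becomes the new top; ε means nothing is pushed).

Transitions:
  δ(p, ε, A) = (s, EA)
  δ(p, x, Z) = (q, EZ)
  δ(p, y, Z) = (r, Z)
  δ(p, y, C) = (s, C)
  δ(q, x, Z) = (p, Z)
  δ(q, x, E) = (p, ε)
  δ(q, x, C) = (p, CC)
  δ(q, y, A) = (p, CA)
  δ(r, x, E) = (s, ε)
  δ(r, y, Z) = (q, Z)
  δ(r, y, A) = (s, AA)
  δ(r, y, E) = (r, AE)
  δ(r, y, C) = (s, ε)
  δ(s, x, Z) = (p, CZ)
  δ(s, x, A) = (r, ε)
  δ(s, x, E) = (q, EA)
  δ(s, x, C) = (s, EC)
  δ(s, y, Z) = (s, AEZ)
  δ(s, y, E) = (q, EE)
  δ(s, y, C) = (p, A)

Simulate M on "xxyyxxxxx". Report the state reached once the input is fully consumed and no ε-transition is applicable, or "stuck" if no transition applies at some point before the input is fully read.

p

(p, xxyyxxxxx, Z)
  read x, top Z: go to q, push EZ → (q, xyyxxxxx, EZ)
  read x, top E: go to p, push ε → (p, yyxxxxx, Z)
  read y, top Z: go to r, push Z → (r, yxxxxx, Z)
  read y, top Z: go to q, push Z → (q, xxxxx, Z)
  read x, top Z: go to p, push Z → (p, xxxx, Z)
  read x, top Z: go to q, push EZ → (q, xxx, EZ)
  read x, top E: go to p, push ε → (p, xx, Z)
  read x, top Z: go to q, push EZ → (q, x, EZ)
  read x, top E: go to p, push ε → (p, ε, Z)
All input consumed; M is in state p.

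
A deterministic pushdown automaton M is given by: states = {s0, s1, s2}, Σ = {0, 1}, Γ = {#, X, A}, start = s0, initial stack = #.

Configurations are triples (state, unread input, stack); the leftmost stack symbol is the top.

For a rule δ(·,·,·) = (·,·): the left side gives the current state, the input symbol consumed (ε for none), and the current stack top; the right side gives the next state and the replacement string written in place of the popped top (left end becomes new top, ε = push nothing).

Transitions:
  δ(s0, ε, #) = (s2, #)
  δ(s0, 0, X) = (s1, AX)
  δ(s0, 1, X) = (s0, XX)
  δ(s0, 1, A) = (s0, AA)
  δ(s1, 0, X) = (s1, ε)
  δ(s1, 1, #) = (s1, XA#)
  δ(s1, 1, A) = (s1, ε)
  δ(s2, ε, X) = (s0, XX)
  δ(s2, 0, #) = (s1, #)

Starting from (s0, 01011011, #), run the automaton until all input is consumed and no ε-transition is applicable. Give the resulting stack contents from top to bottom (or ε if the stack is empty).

(s0, 01011011, #)
  ε-move, top #: go to s2, push # → (s2, 01011011, #)
  read 0, top #: go to s1, push # → (s1, 1011011, #)
  read 1, top #: go to s1, push XA# → (s1, 011011, XA#)
  read 0, top X: go to s1, push ε → (s1, 11011, A#)
  read 1, top A: go to s1, push ε → (s1, 1011, #)
  read 1, top #: go to s1, push XA# → (s1, 011, XA#)
  read 0, top X: go to s1, push ε → (s1, 11, A#)
  read 1, top A: go to s1, push ε → (s1, 1, #)
  read 1, top #: go to s1, push XA# → (s1, ε, XA#)
All input consumed in state s1 with stack XA#.

XA#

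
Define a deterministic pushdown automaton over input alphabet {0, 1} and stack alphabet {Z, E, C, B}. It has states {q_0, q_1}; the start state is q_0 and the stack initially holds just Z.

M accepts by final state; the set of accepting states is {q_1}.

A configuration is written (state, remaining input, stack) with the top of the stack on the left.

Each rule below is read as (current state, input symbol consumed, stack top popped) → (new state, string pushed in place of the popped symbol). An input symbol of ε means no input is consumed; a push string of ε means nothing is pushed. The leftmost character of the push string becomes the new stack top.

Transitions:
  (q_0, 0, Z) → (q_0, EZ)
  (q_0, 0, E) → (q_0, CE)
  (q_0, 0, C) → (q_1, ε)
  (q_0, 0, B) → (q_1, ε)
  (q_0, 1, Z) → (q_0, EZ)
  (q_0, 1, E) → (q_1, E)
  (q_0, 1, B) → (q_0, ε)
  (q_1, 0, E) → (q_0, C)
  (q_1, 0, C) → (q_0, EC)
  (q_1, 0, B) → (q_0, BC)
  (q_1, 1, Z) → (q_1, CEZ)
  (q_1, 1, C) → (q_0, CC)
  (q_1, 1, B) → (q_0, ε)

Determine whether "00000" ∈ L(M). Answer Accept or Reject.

Accept

(q_0, 00000, Z) ⊢ (q_0, 0000, EZ) ⊢ (q_0, 000, CEZ) ⊢ (q_1, 00, EZ) ⊢ (q_0, 0, CZ) ⊢ (q_1, ε, Z)
All input consumed; state q_1 ∈ F.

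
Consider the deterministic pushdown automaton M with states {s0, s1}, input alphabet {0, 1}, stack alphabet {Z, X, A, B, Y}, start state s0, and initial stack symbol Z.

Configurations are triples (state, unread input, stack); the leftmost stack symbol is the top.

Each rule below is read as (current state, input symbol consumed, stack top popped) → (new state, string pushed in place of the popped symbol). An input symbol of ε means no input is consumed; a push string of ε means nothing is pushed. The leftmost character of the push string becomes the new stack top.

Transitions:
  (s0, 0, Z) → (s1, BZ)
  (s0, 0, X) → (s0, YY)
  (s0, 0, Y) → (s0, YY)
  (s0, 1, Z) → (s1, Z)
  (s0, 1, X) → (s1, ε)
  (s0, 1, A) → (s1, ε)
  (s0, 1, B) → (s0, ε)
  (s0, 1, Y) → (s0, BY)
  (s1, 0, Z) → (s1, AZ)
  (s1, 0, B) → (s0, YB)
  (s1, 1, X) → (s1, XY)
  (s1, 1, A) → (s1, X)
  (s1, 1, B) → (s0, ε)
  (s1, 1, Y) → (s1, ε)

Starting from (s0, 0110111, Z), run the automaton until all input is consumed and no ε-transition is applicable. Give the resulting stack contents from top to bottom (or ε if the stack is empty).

(s0, 0110111, Z) ⊢ (s1, 110111, BZ) ⊢ (s0, 10111, Z) ⊢ (s1, 0111, Z) ⊢ (s1, 111, AZ) ⊢ (s1, 11, XZ) ⊢ (s1, 1, XYZ) ⊢ (s1, ε, XYYZ)
All input consumed in state s1 with stack XYYZ.

XYYZ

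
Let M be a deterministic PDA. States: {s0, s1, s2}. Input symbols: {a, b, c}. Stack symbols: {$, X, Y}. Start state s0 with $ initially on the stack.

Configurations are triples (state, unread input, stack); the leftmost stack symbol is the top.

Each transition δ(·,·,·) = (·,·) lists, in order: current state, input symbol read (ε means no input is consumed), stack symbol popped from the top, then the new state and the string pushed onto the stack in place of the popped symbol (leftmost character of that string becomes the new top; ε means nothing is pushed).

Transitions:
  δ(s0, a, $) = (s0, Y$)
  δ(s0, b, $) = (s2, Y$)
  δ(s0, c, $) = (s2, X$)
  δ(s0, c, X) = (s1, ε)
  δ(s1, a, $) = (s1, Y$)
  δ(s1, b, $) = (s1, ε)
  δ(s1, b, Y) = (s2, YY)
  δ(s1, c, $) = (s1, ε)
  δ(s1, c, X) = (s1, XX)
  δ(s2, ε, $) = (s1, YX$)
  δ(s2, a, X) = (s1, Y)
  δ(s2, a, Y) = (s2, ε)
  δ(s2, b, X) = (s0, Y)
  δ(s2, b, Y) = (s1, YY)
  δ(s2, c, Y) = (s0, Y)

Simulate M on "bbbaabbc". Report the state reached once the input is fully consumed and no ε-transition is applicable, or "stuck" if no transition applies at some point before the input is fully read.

(s0, bbbaabbc, $) ⊢ (s2, bbaabbc, Y$) ⊢ (s1, baabbc, YY$) ⊢ (s2, aabbc, YYY$) ⊢ (s2, abbc, YY$) ⊢ (s2, bbc, Y$) ⊢ (s1, bc, YY$) ⊢ (s2, c, YYY$) ⊢ (s0, ε, YYY$)
All input consumed; M is in state s0.

s0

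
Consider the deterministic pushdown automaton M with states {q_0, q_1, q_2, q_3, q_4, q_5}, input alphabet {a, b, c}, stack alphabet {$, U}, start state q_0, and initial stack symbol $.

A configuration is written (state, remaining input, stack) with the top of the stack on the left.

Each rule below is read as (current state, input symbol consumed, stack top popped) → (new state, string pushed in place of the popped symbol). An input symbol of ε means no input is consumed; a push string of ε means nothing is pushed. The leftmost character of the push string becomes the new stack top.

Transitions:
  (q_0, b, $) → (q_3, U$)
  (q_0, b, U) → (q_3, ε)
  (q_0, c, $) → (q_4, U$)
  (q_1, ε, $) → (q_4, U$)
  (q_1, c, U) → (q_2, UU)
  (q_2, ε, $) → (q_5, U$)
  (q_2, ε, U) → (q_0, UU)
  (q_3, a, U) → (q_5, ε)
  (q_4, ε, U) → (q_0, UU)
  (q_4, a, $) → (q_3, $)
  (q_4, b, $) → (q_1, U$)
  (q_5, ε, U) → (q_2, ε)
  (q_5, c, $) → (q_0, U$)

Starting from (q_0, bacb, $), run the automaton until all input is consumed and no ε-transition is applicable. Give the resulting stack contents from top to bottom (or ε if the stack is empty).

(q_0, bacb, $) ⊢ (q_3, acb, U$) ⊢ (q_5, cb, $) ⊢ (q_0, b, U$) ⊢ (q_3, ε, $)
All input consumed in state q_3 with stack $.

$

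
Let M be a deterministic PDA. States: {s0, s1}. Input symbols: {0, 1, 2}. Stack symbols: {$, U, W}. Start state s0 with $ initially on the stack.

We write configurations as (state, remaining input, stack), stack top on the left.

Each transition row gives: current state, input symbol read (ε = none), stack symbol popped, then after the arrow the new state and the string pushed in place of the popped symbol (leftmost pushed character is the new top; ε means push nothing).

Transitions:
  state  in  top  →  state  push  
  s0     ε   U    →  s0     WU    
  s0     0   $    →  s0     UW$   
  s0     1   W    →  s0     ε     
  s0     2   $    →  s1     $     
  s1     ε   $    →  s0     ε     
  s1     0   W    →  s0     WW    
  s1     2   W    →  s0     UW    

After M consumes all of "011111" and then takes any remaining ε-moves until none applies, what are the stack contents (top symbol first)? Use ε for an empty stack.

WUW$

(s0, 011111, $) ⊢ (s0, 11111, UW$) ⊢ (s0, 11111, WUW$) ⊢ (s0, 1111, UW$) ⊢ (s0, 1111, WUW$) ⊢ (s0, 111, UW$) ⊢ (s0, 111, WUW$) ⊢ (s0, 11, UW$) ⊢ (s0, 11, WUW$) ⊢ (s0, 1, UW$) ⊢ (s0, 1, WUW$) ⊢ (s0, ε, UW$) ⊢ (s0, ε, WUW$)
All input consumed in state s0 with stack WUW$.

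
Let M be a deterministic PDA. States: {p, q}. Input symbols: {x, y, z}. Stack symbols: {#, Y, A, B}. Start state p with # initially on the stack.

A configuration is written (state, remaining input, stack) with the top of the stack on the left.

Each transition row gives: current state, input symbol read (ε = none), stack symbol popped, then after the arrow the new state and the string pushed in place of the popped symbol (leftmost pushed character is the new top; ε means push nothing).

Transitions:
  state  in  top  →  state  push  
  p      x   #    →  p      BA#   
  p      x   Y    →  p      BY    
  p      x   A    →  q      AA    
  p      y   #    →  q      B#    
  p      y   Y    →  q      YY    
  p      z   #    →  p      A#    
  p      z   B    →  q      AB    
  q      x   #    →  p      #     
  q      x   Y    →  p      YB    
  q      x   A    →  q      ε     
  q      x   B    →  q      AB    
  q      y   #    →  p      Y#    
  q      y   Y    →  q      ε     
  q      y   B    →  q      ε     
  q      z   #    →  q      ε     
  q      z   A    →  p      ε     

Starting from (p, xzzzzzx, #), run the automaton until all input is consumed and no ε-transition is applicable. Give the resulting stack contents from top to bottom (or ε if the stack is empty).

BA#

(p, xzzzzzx, #)
  read x, top #: go to p, push BA# → (p, zzzzzx, BA#)
  read z, top B: go to q, push AB → (q, zzzzx, ABA#)
  read z, top A: go to p, push ε → (p, zzzx, BA#)
  read z, top B: go to q, push AB → (q, zzx, ABA#)
  read z, top A: go to p, push ε → (p, zx, BA#)
  read z, top B: go to q, push AB → (q, x, ABA#)
  read x, top A: go to q, push ε → (q, ε, BA#)
All input consumed in state q with stack BA#.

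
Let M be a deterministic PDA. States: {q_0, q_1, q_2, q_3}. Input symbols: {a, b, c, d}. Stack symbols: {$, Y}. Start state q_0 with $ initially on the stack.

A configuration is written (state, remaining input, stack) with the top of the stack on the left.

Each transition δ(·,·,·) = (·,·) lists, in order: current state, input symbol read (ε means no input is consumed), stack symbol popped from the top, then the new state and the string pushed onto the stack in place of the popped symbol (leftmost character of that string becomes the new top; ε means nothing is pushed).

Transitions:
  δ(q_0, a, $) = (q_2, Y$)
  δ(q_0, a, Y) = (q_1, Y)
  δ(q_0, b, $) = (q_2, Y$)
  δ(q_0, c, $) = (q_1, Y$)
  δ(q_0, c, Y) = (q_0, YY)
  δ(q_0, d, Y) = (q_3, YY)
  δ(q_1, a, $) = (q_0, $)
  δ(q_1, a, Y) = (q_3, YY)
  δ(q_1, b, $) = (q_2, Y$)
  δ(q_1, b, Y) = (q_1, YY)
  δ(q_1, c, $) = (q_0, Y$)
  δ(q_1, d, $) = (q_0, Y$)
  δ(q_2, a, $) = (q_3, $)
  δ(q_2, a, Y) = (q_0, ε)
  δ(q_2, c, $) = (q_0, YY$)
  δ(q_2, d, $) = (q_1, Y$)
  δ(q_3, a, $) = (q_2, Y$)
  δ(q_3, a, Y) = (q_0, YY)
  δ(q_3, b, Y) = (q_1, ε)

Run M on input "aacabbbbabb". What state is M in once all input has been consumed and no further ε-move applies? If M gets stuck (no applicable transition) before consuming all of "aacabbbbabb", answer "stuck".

(q_0, aacabbbbabb, $)
  read a, top $: go to q_2, push Y$ → (q_2, acabbbbabb, Y$)
  read a, top Y: go to q_0, push ε → (q_0, cabbbbabb, $)
  read c, top $: go to q_1, push Y$ → (q_1, abbbbabb, Y$)
  read a, top Y: go to q_3, push YY → (q_3, bbbbabb, YY$)
  read b, top Y: go to q_1, push ε → (q_1, bbbabb, Y$)
  read b, top Y: go to q_1, push YY → (q_1, bbabb, YY$)
  read b, top Y: go to q_1, push YY → (q_1, babb, YYY$)
  read b, top Y: go to q_1, push YY → (q_1, abb, YYYY$)
  read a, top Y: go to q_3, push YY → (q_3, bb, YYYYY$)
  read b, top Y: go to q_1, push ε → (q_1, b, YYYY$)
  read b, top Y: go to q_1, push YY → (q_1, ε, YYYYY$)
All input consumed; M is in state q_1.

q_1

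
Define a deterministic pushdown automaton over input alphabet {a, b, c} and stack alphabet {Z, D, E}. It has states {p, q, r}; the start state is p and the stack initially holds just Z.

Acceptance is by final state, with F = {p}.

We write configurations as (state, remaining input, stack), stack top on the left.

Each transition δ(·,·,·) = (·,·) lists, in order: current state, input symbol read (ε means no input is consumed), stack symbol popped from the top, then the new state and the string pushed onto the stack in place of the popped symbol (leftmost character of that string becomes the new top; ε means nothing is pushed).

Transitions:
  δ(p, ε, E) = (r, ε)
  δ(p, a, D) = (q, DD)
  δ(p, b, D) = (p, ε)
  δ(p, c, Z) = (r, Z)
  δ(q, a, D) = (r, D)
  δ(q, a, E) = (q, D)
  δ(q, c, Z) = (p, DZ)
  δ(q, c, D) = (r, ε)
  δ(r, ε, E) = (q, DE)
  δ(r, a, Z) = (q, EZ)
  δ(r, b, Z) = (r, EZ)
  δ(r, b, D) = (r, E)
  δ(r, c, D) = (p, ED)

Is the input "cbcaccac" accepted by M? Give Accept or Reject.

Reject

(p, cbcaccac, Z)
  read c, top Z: go to r, push Z → (r, bcaccac, Z)
  read b, top Z: go to r, push EZ → (r, caccac, EZ)
  ε-move, top E: go to q, push DE → (q, caccac, DEZ)
  read c, top D: go to r, push ε → (r, accac, EZ)
  ε-move, top E: go to q, push DE → (q, accac, DEZ)
  read a, top D: go to r, push D → (r, ccac, DEZ)
  read c, top D: go to p, push ED → (p, cac, EDEZ)
  ε-move, top E: go to r, push ε → (r, cac, DEZ)
  read c, top D: go to p, push ED → (p, ac, EDEZ)
  ε-move, top E: go to r, push ε → (r, ac, DEZ)
No transition applies at (r, ac, DEZ); input not fully consumed.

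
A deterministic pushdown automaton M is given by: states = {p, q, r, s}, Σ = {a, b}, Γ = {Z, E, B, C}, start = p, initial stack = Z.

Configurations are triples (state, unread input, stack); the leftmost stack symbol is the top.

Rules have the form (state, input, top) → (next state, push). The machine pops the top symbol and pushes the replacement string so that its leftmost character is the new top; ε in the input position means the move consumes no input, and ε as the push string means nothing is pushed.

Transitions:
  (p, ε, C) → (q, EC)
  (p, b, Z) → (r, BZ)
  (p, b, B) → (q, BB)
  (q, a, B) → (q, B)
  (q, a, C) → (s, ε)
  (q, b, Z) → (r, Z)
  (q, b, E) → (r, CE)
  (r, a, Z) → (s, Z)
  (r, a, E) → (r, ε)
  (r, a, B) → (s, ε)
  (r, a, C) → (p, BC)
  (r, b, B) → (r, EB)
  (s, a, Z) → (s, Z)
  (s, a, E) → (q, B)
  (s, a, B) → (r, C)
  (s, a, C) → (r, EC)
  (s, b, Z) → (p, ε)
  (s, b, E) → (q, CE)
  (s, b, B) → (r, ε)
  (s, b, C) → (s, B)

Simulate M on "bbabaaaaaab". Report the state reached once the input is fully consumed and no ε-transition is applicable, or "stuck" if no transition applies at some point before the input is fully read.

p

(p, bbabaaaaaab, Z)
  read b, top Z: go to r, push BZ → (r, babaaaaaab, BZ)
  read b, top B: go to r, push EB → (r, abaaaaaab, EBZ)
  read a, top E: go to r, push ε → (r, baaaaaab, BZ)
  read b, top B: go to r, push EB → (r, aaaaaab, EBZ)
  read a, top E: go to r, push ε → (r, aaaaab, BZ)
  read a, top B: go to s, push ε → (s, aaaab, Z)
  read a, top Z: go to s, push Z → (s, aaab, Z)
  read a, top Z: go to s, push Z → (s, aab, Z)
  read a, top Z: go to s, push Z → (s, ab, Z)
  read a, top Z: go to s, push Z → (s, b, Z)
  read b, top Z: go to p, push ε → (p, ε, ε)
All input consumed; M is in state p.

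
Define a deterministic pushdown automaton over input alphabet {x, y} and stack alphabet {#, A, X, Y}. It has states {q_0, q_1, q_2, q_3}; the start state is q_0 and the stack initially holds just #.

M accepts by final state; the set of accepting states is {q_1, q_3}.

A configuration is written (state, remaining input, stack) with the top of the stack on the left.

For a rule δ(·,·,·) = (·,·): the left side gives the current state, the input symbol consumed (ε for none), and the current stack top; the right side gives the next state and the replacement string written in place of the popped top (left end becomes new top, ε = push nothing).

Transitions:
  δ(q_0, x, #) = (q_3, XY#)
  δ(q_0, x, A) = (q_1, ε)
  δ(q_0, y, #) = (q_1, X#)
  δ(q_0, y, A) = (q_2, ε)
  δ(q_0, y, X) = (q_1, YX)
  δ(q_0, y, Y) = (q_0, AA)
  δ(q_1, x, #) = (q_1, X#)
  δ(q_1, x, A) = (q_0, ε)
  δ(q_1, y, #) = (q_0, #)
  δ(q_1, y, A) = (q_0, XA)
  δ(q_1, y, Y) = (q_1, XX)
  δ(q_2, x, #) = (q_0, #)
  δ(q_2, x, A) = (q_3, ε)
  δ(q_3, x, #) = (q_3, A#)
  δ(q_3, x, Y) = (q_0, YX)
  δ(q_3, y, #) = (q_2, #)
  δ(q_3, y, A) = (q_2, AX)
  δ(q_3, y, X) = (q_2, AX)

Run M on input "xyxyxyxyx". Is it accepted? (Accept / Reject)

(q_0, xyxyxyxyx, #)
  read x, top #: go to q_3, push XY# → (q_3, yxyxyxyx, XY#)
  read y, top X: go to q_2, push AX → (q_2, xyxyxyx, AXY#)
  read x, top A: go to q_3, push ε → (q_3, yxyxyx, XY#)
  read y, top X: go to q_2, push AX → (q_2, xyxyx, AXY#)
  read x, top A: go to q_3, push ε → (q_3, yxyx, XY#)
  read y, top X: go to q_2, push AX → (q_2, xyx, AXY#)
  read x, top A: go to q_3, push ε → (q_3, yx, XY#)
  read y, top X: go to q_2, push AX → (q_2, x, AXY#)
  read x, top A: go to q_3, push ε → (q_3, ε, XY#)
All input consumed; state q_3 ∈ F.

Accept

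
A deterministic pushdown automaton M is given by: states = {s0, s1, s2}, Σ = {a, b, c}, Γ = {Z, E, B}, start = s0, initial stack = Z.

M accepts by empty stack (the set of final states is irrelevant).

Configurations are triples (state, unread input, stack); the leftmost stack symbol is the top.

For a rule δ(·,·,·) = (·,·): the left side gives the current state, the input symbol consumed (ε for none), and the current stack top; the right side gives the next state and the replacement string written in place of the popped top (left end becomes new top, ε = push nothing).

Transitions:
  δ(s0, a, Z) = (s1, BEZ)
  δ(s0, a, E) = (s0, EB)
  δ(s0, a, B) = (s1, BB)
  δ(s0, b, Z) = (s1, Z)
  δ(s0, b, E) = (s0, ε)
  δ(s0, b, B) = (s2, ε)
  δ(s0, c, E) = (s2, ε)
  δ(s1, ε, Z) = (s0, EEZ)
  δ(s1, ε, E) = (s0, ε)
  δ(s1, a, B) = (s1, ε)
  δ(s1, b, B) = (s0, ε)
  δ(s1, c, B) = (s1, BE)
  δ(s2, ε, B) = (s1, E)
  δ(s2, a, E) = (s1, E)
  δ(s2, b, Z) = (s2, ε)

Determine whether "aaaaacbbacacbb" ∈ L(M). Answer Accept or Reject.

(s0, aaaaacbbacacbb, Z)
  read a, top Z: go to s1, push BEZ → (s1, aaaacbbacacbb, BEZ)
  read a, top B: go to s1, push ε → (s1, aaacbbacacbb, EZ)
  ε-move, top E: go to s0, push ε → (s0, aaacbbacacbb, Z)
  read a, top Z: go to s1, push BEZ → (s1, aacbbacacbb, BEZ)
  read a, top B: go to s1, push ε → (s1, acbbacacbb, EZ)
  ε-move, top E: go to s0, push ε → (s0, acbbacacbb, Z)
  read a, top Z: go to s1, push BEZ → (s1, cbbacacbb, BEZ)
  read c, top B: go to s1, push BE → (s1, bbacacbb, BEEZ)
  read b, top B: go to s0, push ε → (s0, bacacbb, EEZ)
  read b, top E: go to s0, push ε → (s0, acacbb, EZ)
  read a, top E: go to s0, push EB → (s0, cacbb, EBZ)
  read c, top E: go to s2, push ε → (s2, acbb, BZ)
  ε-move, top B: go to s1, push E → (s1, acbb, EZ)
  ε-move, top E: go to s0, push ε → (s0, acbb, Z)
  read a, top Z: go to s1, push BEZ → (s1, cbb, BEZ)
  read c, top B: go to s1, push BE → (s1, bb, BEEZ)
  read b, top B: go to s0, push ε → (s0, b, EEZ)
  read b, top E: go to s0, push ε → (s0, ε, EZ)
All input consumed; stack is EZ, not empty, and no further ε-move applies.

Reject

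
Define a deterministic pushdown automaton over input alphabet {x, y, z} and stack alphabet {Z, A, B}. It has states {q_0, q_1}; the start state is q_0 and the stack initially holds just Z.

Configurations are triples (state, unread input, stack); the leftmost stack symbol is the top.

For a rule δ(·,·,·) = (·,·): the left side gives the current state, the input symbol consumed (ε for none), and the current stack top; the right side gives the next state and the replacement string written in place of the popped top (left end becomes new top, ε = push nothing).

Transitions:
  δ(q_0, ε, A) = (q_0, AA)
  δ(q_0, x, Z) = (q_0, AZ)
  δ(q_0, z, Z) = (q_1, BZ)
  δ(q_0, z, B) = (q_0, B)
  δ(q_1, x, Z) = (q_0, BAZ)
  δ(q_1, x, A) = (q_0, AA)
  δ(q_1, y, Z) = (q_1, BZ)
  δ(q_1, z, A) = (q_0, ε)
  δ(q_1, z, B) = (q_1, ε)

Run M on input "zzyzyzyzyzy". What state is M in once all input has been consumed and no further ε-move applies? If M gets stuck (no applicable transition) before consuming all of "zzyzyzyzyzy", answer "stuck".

q_1

(q_0, zzyzyzyzyzy, Z) ⊢ (q_1, zyzyzyzyzy, BZ) ⊢ (q_1, yzyzyzyzy, Z) ⊢ (q_1, zyzyzyzy, BZ) ⊢ (q_1, yzyzyzy, Z) ⊢ (q_1, zyzyzy, BZ) ⊢ (q_1, yzyzy, Z) ⊢ (q_1, zyzy, BZ) ⊢ (q_1, yzy, Z) ⊢ (q_1, zy, BZ) ⊢ (q_1, y, Z) ⊢ (q_1, ε, BZ)
All input consumed; M is in state q_1.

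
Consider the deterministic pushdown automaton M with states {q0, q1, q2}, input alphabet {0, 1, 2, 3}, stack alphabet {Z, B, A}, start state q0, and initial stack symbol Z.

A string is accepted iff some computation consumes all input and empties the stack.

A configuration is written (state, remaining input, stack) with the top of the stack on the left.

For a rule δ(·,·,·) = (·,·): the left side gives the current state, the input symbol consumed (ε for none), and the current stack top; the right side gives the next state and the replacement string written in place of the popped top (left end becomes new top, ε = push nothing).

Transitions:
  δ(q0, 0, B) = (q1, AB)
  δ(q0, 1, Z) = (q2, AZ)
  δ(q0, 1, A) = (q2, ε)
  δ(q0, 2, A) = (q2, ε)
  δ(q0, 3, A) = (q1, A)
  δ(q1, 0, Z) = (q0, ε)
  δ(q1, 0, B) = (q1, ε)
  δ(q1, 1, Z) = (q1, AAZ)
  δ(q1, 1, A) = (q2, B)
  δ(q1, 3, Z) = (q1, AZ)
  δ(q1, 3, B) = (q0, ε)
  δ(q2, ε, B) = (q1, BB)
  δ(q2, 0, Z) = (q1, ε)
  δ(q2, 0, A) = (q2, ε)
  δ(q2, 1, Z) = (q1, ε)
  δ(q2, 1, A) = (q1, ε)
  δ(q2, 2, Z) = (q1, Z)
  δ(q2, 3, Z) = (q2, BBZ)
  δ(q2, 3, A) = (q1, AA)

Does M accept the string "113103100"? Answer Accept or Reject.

(q0, 113103100, Z) ⊢ (q2, 13103100, AZ) ⊢ (q1, 3103100, Z) ⊢ (q1, 103100, AZ) ⊢ (q2, 03100, BZ) ⊢ (q1, 03100, BBZ) ⊢ (q1, 3100, BZ) ⊢ (q0, 100, Z) ⊢ (q2, 00, AZ) ⊢ (q2, 0, Z) ⊢ (q1, ε, ε)
All input consumed and the stack is empty.

Accept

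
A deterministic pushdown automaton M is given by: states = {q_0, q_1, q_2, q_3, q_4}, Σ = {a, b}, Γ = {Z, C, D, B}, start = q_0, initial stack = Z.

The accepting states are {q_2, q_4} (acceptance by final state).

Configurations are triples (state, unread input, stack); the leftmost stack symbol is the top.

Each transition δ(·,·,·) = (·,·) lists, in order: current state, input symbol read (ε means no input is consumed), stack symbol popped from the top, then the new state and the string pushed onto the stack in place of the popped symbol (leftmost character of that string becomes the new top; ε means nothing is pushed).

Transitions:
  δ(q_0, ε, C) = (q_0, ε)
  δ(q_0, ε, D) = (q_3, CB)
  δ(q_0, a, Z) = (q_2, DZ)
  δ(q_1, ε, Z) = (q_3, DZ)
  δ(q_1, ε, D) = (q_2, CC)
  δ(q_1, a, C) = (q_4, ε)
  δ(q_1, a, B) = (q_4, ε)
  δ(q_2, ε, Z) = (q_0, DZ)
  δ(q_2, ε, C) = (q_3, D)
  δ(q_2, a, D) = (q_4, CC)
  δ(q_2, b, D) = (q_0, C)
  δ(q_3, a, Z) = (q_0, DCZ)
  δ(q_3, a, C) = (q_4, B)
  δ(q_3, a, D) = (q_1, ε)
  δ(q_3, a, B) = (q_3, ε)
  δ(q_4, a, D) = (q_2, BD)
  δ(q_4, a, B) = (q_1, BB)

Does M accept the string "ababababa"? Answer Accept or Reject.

Accept

(q_0, ababababa, Z)
  read a, top Z: go to q_2, push DZ → (q_2, babababa, DZ)
  read b, top D: go to q_0, push C → (q_0, abababa, CZ)
  ε-move, top C: go to q_0, push ε → (q_0, abababa, Z)
  read a, top Z: go to q_2, push DZ → (q_2, bababa, DZ)
  read b, top D: go to q_0, push C → (q_0, ababa, CZ)
  ε-move, top C: go to q_0, push ε → (q_0, ababa, Z)
  read a, top Z: go to q_2, push DZ → (q_2, baba, DZ)
  read b, top D: go to q_0, push C → (q_0, aba, CZ)
  ε-move, top C: go to q_0, push ε → (q_0, aba, Z)
  read a, top Z: go to q_2, push DZ → (q_2, ba, DZ)
  read b, top D: go to q_0, push C → (q_0, a, CZ)
  ε-move, top C: go to q_0, push ε → (q_0, a, Z)
  read a, top Z: go to q_2, push DZ → (q_2, ε, DZ)
All input consumed; state q_2 ∈ F.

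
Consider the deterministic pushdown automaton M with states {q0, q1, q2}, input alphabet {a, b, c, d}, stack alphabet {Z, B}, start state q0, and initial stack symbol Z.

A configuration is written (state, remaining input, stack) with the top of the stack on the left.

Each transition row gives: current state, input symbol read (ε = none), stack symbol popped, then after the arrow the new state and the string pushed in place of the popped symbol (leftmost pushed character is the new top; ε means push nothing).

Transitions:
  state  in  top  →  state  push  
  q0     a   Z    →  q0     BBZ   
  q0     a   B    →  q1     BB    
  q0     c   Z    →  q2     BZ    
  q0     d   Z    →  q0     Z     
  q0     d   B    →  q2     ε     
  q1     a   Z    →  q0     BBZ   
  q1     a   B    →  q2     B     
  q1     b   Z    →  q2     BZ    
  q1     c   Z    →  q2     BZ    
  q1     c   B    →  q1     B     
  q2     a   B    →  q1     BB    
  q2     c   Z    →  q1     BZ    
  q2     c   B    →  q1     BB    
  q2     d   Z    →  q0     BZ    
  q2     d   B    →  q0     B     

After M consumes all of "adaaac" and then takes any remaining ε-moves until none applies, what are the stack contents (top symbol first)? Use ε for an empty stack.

(q0, adaaac, Z) ⊢ (q0, daaac, BBZ) ⊢ (q2, aaac, BZ) ⊢ (q1, aac, BBZ) ⊢ (q2, ac, BBZ) ⊢ (q1, c, BBBZ) ⊢ (q1, ε, BBBZ)
All input consumed in state q1 with stack BBBZ.

BBBZ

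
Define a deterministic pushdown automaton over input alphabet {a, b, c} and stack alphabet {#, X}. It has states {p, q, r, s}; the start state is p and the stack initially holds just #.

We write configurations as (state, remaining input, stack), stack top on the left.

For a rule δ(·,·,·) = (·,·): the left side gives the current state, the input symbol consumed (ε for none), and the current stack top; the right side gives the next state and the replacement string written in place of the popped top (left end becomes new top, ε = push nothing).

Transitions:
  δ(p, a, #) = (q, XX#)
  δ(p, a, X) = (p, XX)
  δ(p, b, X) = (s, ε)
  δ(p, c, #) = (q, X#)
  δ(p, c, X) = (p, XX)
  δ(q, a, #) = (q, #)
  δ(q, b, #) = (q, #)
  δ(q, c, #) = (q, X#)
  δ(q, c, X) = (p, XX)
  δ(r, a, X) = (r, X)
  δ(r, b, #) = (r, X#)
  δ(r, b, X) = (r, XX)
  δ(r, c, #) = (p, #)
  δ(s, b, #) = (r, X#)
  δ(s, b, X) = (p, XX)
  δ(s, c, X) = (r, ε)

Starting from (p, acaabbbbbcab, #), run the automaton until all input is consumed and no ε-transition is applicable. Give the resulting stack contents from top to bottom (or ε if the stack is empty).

(p, acaabbbbbcab, #)
  read a, top #: go to q, push XX# → (q, caabbbbbcab, XX#)
  read c, top X: go to p, push XX → (p, aabbbbbcab, XXX#)
  read a, top X: go to p, push XX → (p, abbbbbcab, XXXX#)
  read a, top X: go to p, push XX → (p, bbbbbcab, XXXXX#)
  read b, top X: go to s, push ε → (s, bbbbcab, XXXX#)
  read b, top X: go to p, push XX → (p, bbbcab, XXXXX#)
  read b, top X: go to s, push ε → (s, bbcab, XXXX#)
  read b, top X: go to p, push XX → (p, bcab, XXXXX#)
  read b, top X: go to s, push ε → (s, cab, XXXX#)
  read c, top X: go to r, push ε → (r, ab, XXX#)
  read a, top X: go to r, push X → (r, b, XXX#)
  read b, top X: go to r, push XX → (r, ε, XXXX#)
All input consumed in state r with stack XXXX#.

XXXX#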